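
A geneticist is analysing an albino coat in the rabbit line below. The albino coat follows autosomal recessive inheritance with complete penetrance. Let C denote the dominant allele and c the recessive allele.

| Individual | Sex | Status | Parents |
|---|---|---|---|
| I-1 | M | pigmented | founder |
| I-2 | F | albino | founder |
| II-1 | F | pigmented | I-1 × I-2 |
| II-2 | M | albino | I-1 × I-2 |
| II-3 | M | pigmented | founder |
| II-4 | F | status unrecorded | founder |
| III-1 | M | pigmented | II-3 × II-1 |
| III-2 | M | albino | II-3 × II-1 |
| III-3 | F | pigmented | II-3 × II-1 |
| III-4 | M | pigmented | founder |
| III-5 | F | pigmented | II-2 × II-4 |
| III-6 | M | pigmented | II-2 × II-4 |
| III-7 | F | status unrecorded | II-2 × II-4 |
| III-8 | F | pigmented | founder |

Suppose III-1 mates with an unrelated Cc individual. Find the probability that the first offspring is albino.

II-3 is pigmented so carries C and passed c to III-2 (cc), so II-3 is Cc.
II-1 is pigmented so carries C and received c from I-2 (cc), so II-1 is Cc.
III-1 is a pigmented offspring of II-3 (Cc) × II-1 (Cc), whose cross gives 1/4 CC : 1/2 Cc : 1/4 cc; conditioning on being pigmented, III-1 is CC with probability 1/3, Cc with probability 2/3.
Summing over parental genotype combinations, P(offspring is albino) = 2/3·1/4 = 1/6.

1/6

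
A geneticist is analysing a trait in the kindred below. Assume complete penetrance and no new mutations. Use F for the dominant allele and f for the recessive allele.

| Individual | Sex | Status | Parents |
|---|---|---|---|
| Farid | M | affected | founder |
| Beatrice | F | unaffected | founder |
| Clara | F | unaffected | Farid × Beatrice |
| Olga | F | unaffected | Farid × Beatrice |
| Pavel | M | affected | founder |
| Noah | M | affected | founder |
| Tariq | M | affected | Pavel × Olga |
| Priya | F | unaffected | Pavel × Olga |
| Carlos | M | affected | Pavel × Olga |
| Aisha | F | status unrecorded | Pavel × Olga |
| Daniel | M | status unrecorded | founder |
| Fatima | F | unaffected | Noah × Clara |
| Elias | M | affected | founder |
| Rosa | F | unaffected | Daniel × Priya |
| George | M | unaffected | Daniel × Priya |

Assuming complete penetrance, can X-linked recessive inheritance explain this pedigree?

Yes

A consistent assignment under X-linked recessive exists: Farid X^f Y, Beatrice X^F X^F, Clara X^F X^f, Olga X^F X^f, Pavel X^f Y, Noah X^f Y, Tariq X^f Y, Priya X^F X^f, Carlos X^f Y, Aisha X^F X^f, Daniel X^F Y, Fatima X^F X^f, Elias X^f Y, Rosa X^F X^F, George X^F Y.
In this assignment every recorded phenotype matches its genotype and every non-founder's genotype is obtainable from its parents' genotypes, so the pedigree is consistent.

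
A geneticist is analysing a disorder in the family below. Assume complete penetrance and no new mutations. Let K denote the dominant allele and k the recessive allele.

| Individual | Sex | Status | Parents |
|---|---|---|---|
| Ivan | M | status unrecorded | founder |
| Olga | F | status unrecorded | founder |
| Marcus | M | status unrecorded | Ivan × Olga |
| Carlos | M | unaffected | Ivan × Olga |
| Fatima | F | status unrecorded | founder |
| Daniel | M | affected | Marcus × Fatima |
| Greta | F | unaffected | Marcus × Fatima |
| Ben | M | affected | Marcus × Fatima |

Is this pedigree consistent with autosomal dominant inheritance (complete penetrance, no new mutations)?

A consistent assignment under autosomal dominant exists: Ivan Kk, Olga Kk, Marcus Kk, Carlos kk, Fatima Kk, Daniel KK, Greta kk, Ben KK.
In this assignment every recorded phenotype matches its genotype and every non-founder's genotype is obtainable from its parents' genotypes, so the pedigree is consistent.

Yes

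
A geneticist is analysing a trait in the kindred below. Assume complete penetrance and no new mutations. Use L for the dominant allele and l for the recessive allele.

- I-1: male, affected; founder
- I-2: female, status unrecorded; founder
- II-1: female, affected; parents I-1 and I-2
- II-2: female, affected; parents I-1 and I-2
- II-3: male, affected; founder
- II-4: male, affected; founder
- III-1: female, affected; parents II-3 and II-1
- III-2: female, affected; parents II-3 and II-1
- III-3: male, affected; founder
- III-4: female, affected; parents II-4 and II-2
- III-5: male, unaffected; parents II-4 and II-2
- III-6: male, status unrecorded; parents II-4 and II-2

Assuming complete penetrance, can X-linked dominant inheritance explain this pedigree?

Yes

A consistent assignment under X-linked dominant exists: I-1 X^L Y, I-2 X^L X^l, II-1 X^L X^L, II-2 X^L X^l, II-3 X^L Y, II-4 X^L Y, III-1 X^L X^L, III-2 X^L X^L, III-3 X^L Y, III-4 X^L X^L, III-5 X^l Y, III-6 X^L Y.
In this assignment every recorded phenotype matches its genotype and every non-founder's genotype is obtainable from its parents' genotypes, so the pedigree is consistent.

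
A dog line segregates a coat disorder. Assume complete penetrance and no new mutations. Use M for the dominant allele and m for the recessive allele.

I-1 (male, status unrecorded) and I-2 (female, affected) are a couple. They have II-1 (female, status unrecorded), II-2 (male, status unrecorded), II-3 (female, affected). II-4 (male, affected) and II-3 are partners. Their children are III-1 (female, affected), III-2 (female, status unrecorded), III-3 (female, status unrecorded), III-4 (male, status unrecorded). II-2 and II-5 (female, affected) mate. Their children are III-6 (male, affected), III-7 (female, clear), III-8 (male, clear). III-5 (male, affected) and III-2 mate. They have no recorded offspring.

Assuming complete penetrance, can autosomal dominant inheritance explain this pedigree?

A consistent assignment under autosomal dominant exists: I-1 MM, I-2 Mm, II-1 MM, II-2 Mm, II-3 MM, II-4 MM, II-5 Mm, III-1 MM, III-2 MM, III-3 MM, III-4 MM, III-5 MM, III-6 MM, III-7 mm, III-8 mm.
In this assignment every recorded phenotype matches its genotype and every non-founder's genotype is obtainable from its parents' genotypes, so the pedigree is consistent.

Yes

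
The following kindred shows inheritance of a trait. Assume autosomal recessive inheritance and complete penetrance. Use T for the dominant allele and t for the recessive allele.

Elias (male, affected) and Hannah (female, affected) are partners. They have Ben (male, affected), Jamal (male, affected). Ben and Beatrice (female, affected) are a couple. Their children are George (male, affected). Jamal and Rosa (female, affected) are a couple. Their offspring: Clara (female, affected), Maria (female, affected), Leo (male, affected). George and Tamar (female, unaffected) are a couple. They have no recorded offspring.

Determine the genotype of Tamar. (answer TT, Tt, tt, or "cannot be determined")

Tamar's phenotype allows TT or Tt, and no parent or child forces a single allele at both positions; consistent genotype assignments exist with Tamar as TT or Tt.

cannot be determined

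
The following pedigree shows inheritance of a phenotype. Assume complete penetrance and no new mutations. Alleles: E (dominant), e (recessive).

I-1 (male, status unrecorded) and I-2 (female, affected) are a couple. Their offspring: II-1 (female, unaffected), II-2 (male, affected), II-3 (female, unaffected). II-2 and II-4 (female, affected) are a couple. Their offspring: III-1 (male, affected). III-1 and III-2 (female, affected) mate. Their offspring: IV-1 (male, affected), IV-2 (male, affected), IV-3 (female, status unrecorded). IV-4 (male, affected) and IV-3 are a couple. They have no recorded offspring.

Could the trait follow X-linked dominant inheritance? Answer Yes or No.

Yes

A consistent assignment under X-linked dominant exists: I-1 X^e Y, I-2 X^E X^e, II-1 X^e X^e, II-2 X^E Y, II-3 X^e X^e, II-4 X^E X^E, III-1 X^E Y, III-2 X^E X^E, IV-1 X^E Y, IV-2 X^E Y, IV-3 X^E X^E, IV-4 X^E Y.
In this assignment every recorded phenotype matches its genotype and every non-founder's genotype is obtainable from its parents' genotypes, so the pedigree is consistent.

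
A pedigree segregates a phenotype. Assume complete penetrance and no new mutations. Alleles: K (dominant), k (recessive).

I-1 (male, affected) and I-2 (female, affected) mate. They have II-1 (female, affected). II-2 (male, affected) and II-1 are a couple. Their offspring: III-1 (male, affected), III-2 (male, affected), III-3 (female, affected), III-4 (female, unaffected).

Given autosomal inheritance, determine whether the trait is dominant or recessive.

II-2 and II-1 are both affected yet have an unaffected child III-4. Under a recessive model two affected parents are homozygous and every child would be affected, so the trait cannot be recessive.

dominant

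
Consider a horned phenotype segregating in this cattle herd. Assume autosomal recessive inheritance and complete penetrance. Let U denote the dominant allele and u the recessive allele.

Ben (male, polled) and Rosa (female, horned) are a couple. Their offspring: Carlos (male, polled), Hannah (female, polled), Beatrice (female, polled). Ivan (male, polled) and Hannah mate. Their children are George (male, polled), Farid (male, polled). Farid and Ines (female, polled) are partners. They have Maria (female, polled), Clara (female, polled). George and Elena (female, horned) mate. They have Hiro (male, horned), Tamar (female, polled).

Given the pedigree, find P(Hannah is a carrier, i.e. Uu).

1

Hannah is polled so carries U and received u from Rosa (uu), so Hannah is Uu, giving P(Uu) = 1.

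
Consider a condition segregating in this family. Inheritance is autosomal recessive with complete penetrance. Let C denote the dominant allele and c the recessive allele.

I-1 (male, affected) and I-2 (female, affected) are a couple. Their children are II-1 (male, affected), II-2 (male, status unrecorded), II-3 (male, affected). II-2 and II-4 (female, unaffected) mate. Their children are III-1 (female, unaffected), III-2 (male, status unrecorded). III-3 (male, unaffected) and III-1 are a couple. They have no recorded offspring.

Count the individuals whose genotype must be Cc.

1

Obligate heterozygotes: III-1 is unaffected so carries C and received c from II-2 (cc), so III-1 is Cc.
Every other individual is either homozygous by phenotype or has at least one consistent homozygous assignment, so the count is 1.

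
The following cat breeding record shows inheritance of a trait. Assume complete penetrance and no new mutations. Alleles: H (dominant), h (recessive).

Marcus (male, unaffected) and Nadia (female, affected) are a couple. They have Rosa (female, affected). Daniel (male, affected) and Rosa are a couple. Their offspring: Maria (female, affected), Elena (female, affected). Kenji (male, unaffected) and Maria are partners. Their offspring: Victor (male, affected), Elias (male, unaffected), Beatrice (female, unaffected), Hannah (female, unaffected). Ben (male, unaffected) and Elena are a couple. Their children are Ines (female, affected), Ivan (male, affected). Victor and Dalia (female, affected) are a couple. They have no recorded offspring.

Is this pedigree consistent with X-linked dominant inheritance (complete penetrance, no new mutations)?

A consistent assignment under X-linked dominant exists: Marcus X^h Y, Nadia X^H X^H, Rosa X^H X^h, Daniel X^H Y, Maria X^H X^h, Elena X^H X^H, Kenji X^h Y, Ben X^h Y, Victor X^H Y, Elias X^h Y, Beatrice X^h X^h, Hannah X^h X^h, Dalia X^H X^H, Ines X^H X^h, Ivan X^H Y.
In this assignment every recorded phenotype matches its genotype and every non-founder's genotype is obtainable from its parents' genotypes, so the pedigree is consistent.

Yes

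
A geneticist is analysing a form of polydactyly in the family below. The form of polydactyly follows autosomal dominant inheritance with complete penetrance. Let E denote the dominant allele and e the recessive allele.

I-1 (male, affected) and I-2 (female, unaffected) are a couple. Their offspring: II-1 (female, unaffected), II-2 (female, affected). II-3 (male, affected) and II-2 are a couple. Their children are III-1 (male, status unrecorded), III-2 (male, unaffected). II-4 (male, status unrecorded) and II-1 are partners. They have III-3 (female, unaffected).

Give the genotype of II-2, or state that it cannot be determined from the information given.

Ee

From phenotype alone, II-2 is EE or Ee.
II-2 is affected so carries E and received e from I-2 (ee), so II-2 is Ee.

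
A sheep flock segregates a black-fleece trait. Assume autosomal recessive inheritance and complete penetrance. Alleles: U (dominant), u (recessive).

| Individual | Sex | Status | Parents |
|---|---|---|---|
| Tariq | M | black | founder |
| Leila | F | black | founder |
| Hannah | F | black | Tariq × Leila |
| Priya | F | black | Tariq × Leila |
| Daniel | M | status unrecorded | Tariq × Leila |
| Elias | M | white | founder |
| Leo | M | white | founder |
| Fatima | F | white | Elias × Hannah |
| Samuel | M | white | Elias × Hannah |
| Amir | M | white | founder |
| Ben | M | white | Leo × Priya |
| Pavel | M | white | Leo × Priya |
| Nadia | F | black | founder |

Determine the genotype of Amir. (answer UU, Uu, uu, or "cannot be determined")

cannot be determined

Amir's phenotype allows UU or Uu, and no parent or child forces a single allele at both positions; consistent genotype assignments exist with Amir as UU or Uu.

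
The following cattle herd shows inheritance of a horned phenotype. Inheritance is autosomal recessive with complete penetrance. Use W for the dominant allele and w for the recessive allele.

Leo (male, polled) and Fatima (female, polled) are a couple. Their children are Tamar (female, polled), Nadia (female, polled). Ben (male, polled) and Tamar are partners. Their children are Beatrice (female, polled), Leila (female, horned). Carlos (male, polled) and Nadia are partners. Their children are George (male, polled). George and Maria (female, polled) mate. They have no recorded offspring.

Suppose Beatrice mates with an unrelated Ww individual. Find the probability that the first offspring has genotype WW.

1/3

Ben is polled so carries W and passed w to Leila (ww), so Ben is Ww.
Tamar is polled so carries W and passed w to Leila (ww), so Tamar is Ww.
Beatrice is a polled offspring of Ben (Ww) × Tamar (Ww), whose cross gives 1/4 WW : 1/2 Ww : 1/4 ww; conditioning on being polled, Beatrice is WW with probability 1/3, Ww with probability 2/3.
Summing over parental genotype combinations, P(offspring has genotype WW) = 1/3·1/2 + 2/3·1/4 = 1/3.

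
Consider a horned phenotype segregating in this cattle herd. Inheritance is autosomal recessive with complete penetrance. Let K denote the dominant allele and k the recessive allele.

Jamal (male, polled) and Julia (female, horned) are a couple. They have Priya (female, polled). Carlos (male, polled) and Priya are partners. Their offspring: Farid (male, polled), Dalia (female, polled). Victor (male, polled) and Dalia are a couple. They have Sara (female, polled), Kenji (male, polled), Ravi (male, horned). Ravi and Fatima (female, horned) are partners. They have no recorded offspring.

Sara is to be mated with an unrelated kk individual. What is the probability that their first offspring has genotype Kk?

Victor is polled so carries K and passed k to Ravi (kk), so Victor is Kk.
Dalia is polled so carries K and passed k to Ravi (kk), so Dalia is Kk.
Sara is a polled offspring of Victor (Kk) × Dalia (Kk), whose cross gives 1/4 KK : 1/2 Kk : 1/4 kk; conditioning on being polled, Sara is KK with probability 1/3, Kk with probability 2/3.
Summing over parental genotype combinations, P(offspring has genotype Kk) = 1/3·1 + 2/3·1/2 = 2/3.

2/3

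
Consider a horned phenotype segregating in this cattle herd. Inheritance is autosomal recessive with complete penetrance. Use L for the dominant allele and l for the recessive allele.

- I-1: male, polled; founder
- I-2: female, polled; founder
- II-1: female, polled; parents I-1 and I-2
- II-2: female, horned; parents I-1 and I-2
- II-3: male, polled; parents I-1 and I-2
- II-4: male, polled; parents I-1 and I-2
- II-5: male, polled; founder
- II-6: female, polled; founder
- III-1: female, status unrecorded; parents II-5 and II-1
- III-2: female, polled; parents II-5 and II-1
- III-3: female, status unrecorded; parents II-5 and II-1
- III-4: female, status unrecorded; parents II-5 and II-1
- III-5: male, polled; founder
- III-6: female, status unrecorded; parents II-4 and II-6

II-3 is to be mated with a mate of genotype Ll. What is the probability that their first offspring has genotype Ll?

I-1 is polled so carries L and passed l to II-2 (ll), so I-1 is Ll.
I-2 is polled so carries L and passed l to II-2 (ll), so I-2 is Ll.
II-3 is a polled offspring of I-1 (Ll) × I-2 (Ll), whose cross gives 1/4 LL : 1/2 Ll : 1/4 ll; conditioning on being polled, II-3 is LL with probability 1/3, Ll with probability 2/3.
Summing over parental genotype combinations, P(offspring has genotype Ll) = 1/3·1/2 + 2/3·1/2 = 1/2.

1/2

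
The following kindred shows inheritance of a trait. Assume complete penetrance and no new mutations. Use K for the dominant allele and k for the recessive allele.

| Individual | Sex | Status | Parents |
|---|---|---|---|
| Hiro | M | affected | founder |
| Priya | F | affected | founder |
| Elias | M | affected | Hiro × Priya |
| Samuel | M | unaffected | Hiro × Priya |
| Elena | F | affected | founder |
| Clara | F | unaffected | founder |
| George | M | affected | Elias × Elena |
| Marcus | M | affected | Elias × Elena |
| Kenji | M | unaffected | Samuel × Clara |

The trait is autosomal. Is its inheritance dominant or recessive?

Hiro and Priya are both affected yet have an unaffected child Samuel. Under a recessive model two affected parents are homozygous and every child would be affected, so the trait cannot be recessive.

dominant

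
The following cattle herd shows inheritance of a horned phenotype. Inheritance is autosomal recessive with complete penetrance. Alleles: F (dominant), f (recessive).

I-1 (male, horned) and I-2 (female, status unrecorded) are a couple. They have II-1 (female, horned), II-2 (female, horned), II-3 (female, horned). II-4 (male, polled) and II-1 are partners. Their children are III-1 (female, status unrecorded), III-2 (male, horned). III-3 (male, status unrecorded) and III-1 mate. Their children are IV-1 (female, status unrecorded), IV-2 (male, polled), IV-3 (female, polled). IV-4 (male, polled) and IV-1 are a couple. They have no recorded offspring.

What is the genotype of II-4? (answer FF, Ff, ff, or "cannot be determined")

Ff

From phenotype alone, II-4 is FF or Ff.
II-4 is polled so carries F and passed f to III-2 (ff), so II-4 is Ff.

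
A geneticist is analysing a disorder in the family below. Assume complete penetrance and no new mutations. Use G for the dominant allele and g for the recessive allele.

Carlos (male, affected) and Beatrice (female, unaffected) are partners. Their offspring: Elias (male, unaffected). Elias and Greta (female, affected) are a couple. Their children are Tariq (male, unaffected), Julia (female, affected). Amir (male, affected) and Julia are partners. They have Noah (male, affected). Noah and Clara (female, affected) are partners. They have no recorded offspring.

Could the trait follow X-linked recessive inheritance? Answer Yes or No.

Under X-linked recessive, Tariq (unaffected, male) cannot arise from Elias (unaffected) × Greta (affected).

No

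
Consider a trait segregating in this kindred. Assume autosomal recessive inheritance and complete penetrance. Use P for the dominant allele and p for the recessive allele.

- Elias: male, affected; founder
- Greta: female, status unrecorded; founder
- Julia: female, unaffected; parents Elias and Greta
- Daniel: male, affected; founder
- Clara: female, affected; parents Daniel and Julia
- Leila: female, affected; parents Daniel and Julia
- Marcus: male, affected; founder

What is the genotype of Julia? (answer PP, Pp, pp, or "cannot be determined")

Pp

From phenotype alone, Julia is PP or Pp.
Julia is unaffected so carries P and received p from Elias (pp), so Julia is Pp.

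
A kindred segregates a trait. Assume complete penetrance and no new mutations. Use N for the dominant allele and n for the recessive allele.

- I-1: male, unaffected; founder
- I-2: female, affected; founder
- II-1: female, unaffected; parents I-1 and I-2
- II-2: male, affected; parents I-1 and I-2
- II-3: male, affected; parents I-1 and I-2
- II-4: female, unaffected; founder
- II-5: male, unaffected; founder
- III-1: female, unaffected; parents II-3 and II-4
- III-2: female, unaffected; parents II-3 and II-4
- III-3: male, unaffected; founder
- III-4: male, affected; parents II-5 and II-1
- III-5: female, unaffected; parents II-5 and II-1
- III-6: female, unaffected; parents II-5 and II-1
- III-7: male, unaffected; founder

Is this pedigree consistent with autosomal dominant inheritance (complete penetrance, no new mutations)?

Under autosomal dominant, III-4 (affected, male) cannot arise from II-5 (unaffected) × II-1 (unaffected).

No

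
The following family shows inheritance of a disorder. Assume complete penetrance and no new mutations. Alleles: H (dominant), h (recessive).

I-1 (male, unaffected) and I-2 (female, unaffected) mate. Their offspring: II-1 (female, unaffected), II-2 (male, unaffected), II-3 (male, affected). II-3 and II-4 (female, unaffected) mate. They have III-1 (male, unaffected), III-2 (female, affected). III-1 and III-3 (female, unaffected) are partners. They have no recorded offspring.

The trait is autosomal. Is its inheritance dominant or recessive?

I-1 and I-2 are both unaffected yet have an affected child II-3. Under dominance, an affected child requires at least one affected parent, so the trait cannot be dominant.

recessive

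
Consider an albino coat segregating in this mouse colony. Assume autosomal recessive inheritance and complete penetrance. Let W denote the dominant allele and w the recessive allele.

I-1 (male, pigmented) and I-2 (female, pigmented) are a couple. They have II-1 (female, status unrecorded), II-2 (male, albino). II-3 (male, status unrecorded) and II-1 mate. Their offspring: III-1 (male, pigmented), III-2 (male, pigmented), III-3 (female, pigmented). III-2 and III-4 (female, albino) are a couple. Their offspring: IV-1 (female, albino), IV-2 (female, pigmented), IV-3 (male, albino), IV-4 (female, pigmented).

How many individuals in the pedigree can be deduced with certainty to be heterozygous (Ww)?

Obligate heterozygotes: I-1 is pigmented so carries W and passed w to II-2 (ww), so I-1 is Ww; I-2 is pigmented so carries W and passed w to II-2 (ww), so I-2 is Ww; III-2 is pigmented so carries W and passed w to IV-1 (ww), so III-2 is Ww; IV-2 is pigmented so carries W and received w from III-4 (ww), so IV-2 is Ww; IV-4 is pigmented so carries W and received w from III-4 (ww), so IV-4 is Ww.
Every other individual is either homozygous by phenotype or has at least one consistent homozygous assignment, so the count is 5.

5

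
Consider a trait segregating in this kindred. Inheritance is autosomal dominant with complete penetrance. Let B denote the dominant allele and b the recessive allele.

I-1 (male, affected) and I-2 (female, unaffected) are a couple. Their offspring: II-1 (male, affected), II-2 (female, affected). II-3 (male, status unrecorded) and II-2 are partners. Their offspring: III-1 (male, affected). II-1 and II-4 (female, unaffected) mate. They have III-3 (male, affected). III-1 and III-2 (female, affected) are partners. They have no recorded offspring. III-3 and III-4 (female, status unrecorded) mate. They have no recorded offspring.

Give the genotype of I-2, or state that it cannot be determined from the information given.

I-2 is unaffected, so I-2 is bb.

bb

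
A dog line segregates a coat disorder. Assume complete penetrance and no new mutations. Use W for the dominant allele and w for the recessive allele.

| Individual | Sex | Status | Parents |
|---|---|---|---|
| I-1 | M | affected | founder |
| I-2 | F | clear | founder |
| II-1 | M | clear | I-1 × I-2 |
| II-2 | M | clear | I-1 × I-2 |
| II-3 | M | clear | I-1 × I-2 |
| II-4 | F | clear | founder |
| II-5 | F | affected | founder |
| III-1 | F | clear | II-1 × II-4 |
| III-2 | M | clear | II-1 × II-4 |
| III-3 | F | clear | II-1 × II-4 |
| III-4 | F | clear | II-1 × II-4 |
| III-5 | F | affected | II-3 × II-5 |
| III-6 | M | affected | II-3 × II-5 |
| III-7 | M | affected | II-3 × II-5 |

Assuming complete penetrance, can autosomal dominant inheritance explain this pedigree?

Yes

A consistent assignment under autosomal dominant exists: I-1 Ww, I-2 ww, II-1 ww, II-2 ww, II-3 ww, II-4 ww, II-5 WW, III-1 ww, III-2 ww, III-3 ww, III-4 ww, III-5 Ww, III-6 Ww, III-7 Ww.
In this assignment every recorded phenotype matches its genotype and every non-founder's genotype is obtainable from its parents' genotypes, so the pedigree is consistent.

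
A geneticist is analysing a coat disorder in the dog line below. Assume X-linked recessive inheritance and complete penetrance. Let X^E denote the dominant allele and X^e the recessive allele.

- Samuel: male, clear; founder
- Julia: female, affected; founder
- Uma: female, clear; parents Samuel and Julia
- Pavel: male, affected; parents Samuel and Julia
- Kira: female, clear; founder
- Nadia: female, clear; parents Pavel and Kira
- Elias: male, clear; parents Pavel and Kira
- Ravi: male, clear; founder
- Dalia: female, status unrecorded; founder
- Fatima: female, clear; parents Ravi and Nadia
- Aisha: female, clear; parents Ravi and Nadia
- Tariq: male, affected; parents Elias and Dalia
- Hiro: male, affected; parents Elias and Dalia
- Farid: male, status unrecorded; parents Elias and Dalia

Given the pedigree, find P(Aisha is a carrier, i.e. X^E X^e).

1/2

Ravi is clear, so Ravi is X^E Y.
Nadia is clear so carries E and received e from Pavel (X^e Y), so Nadia is X^E X^e.
Their cross gives offspring ratios 1/2 X^E X^E : 1/2 X^E X^e. Conditioning on Aisha being clear, P(X^E X^e) = 1/2 / 1 = 1/2.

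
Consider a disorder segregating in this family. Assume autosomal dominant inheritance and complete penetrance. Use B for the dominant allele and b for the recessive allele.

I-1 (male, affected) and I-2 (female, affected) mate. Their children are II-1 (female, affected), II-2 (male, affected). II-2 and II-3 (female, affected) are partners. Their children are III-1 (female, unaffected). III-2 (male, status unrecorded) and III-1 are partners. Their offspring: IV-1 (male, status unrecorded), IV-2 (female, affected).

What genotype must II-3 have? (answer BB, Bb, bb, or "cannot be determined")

From phenotype alone, II-3 is BB or Bb.
II-3 is affected so carries B and passed b to III-1 (bb), so II-3 is Bb.

Bb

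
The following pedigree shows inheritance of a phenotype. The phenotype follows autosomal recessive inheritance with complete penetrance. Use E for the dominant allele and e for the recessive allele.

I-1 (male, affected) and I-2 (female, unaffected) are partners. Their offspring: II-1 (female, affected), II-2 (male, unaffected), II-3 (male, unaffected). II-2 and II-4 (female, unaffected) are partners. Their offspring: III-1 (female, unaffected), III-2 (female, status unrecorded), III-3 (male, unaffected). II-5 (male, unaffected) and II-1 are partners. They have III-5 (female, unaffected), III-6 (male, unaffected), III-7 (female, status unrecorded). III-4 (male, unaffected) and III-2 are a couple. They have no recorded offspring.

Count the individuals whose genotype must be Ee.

5

Obligate heterozygotes: I-2 is unaffected so carries E and passed e to II-1 (ee), so I-2 is Ee; II-2 is unaffected so carries E and received e from I-1 (ee), so II-2 is Ee; II-3 is unaffected so carries E and received e from I-1 (ee), so II-3 is Ee; III-5 is unaffected so carries E and received e from II-1 (ee), so III-5 is Ee; III-6 is unaffected so carries E and received e from II-1 (ee), so III-6 is Ee.
Every other individual is either homozygous by phenotype or has at least one consistent homozygous assignment, so the count is 5.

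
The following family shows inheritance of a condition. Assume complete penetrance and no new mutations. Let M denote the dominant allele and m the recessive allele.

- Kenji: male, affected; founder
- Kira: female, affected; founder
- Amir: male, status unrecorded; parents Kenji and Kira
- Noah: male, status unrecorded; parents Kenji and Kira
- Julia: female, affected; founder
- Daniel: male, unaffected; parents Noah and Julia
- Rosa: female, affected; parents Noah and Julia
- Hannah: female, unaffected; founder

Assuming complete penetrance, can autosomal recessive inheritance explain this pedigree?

No

No assignment of genotypes under autosomal recessive satisfies every parent–offspring relationship, so the pedigree is inconsistent.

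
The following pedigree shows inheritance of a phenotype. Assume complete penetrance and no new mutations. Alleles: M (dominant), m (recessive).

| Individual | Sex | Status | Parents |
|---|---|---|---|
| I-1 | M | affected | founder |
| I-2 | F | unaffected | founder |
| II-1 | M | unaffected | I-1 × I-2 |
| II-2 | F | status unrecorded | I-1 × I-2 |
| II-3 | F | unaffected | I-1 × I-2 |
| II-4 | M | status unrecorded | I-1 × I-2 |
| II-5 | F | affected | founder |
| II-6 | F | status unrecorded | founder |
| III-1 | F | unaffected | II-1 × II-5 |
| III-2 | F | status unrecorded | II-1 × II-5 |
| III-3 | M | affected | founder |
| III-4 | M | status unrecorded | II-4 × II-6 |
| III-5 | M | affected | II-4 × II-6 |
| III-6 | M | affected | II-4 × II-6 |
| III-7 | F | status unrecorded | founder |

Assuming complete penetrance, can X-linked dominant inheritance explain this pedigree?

Under X-linked dominant, II-3 (unaffected, female) cannot arise from I-1 (affected) × I-2 (unaffected).

No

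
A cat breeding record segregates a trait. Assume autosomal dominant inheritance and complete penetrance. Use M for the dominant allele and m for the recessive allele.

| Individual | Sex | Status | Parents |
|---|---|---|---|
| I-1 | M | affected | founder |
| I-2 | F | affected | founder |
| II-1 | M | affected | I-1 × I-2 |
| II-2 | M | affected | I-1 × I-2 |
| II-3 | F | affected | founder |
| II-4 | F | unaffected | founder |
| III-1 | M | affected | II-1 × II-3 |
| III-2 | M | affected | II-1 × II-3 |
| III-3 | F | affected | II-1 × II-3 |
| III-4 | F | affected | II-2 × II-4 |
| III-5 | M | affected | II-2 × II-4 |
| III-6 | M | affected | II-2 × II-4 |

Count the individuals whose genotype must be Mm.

Obligate heterozygotes: III-4 is affected so carries M and received m from II-4 (mm), so III-4 is Mm; III-5 is affected so carries M and received m from II-4 (mm), so III-5 is Mm; III-6 is affected so carries M and received m from II-4 (mm), so III-6 is Mm.
Every other individual is either homozygous by phenotype or has at least one consistent homozygous assignment, so the count is 3.

3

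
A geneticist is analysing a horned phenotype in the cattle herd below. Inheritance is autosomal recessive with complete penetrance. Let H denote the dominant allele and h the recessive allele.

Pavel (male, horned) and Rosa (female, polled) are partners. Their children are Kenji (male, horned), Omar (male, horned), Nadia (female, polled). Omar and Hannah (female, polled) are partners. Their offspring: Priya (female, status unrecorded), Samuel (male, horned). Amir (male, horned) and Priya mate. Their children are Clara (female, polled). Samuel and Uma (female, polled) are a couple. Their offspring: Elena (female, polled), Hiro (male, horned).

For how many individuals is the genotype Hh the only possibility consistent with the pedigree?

7

Obligate heterozygotes: Rosa is polled so carries H and passed h to Kenji (hh), so Rosa is Hh; Nadia is polled so carries H and received h from Pavel (hh), so Nadia is Hh; Hannah is polled so carries H and passed h to Samuel (hh), so Hannah is Hh; Priya passed H to Clara (Hh, whose h came from Amir) and received h from Omar (hh), so Priya is Hh; Uma is polled so carries H and passed h to Hiro (hh), so Uma is Hh; Clara is polled so carries H and received h from Amir (hh), so Clara is Hh; Elena is polled so carries H and received h from Samuel (hh), so Elena is Hh.
Every other individual is either homozygous by phenotype or has at least one consistent homozygous assignment, so the count is 7.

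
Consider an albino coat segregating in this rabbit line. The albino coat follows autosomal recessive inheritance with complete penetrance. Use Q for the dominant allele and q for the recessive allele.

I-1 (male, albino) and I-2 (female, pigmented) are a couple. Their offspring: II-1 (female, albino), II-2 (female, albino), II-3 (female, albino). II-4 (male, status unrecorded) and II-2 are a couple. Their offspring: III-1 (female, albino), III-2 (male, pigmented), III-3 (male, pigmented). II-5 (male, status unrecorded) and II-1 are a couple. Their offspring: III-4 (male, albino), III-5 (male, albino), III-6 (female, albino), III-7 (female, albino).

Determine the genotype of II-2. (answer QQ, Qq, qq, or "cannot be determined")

qq

II-2 is albino, so II-2 is qq.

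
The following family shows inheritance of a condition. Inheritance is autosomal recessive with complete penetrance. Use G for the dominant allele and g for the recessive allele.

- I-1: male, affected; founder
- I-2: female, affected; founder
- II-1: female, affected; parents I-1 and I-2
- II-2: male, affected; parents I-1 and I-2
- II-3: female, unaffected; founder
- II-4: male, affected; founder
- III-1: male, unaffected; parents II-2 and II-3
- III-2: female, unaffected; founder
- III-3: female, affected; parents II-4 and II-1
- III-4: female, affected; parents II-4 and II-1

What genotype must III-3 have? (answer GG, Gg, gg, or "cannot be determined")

III-3 is affected, so III-3 is gg.

gg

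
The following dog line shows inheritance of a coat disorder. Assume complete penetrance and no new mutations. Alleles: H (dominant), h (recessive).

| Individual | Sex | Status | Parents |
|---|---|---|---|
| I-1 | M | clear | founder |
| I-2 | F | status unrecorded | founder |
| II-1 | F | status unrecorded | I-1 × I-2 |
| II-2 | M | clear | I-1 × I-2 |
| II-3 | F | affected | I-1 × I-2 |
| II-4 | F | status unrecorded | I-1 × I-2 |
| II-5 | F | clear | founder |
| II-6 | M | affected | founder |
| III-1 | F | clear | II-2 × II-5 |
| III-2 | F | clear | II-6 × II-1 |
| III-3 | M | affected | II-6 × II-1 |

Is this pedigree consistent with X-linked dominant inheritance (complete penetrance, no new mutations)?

Under X-linked dominant, III-2 (clear, female) cannot arise from II-6 (affected) × II-1 (unrecorded).

No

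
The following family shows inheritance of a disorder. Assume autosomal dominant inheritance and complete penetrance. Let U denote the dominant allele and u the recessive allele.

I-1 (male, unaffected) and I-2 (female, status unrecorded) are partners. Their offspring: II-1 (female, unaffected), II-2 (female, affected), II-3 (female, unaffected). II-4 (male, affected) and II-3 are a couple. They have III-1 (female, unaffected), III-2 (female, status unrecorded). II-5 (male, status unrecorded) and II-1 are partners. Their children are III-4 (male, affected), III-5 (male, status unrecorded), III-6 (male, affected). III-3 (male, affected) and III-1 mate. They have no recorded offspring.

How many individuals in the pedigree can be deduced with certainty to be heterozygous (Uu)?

5

Obligate heterozygotes: I-2 passed U to II-2 (Uu, whose u came from I-1) and passed u to II-1 (uu), so I-2 is Uu; II-2 is affected so carries U and received u from I-1 (uu), so II-2 is Uu; II-4 is affected so carries U and passed u to III-1 (uu), so II-4 is Uu; III-4 is affected so carries U and received u from II-1 (uu), so III-4 is Uu; III-6 is affected so carries U and received u from II-1 (uu), so III-6 is Uu.
Every other individual is either homozygous by phenotype or has at least one consistent homozygous assignment, so the count is 5.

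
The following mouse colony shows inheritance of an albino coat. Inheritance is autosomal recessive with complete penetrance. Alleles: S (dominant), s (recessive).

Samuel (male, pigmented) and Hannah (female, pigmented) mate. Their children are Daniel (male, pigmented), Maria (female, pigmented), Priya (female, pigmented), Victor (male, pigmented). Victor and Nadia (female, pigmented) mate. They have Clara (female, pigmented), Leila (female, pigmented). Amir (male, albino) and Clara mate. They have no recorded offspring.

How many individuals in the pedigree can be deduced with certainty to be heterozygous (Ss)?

0

No individual's genotype is forced to Ss by the pedigree, so the count is 0.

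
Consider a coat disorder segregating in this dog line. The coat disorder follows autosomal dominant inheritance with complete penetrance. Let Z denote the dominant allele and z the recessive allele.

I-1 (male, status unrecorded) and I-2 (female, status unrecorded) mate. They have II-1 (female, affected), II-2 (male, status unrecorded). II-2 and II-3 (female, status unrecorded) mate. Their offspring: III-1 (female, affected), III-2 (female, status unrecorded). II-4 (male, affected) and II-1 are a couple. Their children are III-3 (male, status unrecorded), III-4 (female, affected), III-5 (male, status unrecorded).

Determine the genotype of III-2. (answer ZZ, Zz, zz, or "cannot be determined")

III-2's phenotype is unrecorded, and no parent or child forces a single allele at both positions; consistent genotype assignments exist with III-2 as ZZ or Zz or zz.

cannot be determined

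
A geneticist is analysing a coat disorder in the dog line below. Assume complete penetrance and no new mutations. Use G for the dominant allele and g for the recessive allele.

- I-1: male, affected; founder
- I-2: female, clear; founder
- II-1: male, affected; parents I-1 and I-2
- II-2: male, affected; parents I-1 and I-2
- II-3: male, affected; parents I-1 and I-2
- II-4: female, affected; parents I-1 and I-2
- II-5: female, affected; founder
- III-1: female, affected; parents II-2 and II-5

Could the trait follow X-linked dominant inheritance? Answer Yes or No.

Under X-linked dominant, II-1 (affected, male) cannot arise from I-1 (affected) × I-2 (clear).

No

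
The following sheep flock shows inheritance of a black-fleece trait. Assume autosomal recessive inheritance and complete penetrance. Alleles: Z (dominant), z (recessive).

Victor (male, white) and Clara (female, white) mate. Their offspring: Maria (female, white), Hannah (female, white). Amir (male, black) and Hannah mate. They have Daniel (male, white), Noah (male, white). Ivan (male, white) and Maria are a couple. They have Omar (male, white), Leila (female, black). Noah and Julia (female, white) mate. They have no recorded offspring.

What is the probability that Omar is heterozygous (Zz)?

Ivan is white so carries Z and passed z to Leila (zz), so Ivan is Zz.
Maria is white so carries Z and passed z to Leila (zz), so Maria is Zz.
Their cross gives offspring ratios 1/4 ZZ : 1/2 Zz : 1/4 zz. Conditioning on Omar being white, P(Zz) = 1/2 / 3/4 = 2/3.

2/3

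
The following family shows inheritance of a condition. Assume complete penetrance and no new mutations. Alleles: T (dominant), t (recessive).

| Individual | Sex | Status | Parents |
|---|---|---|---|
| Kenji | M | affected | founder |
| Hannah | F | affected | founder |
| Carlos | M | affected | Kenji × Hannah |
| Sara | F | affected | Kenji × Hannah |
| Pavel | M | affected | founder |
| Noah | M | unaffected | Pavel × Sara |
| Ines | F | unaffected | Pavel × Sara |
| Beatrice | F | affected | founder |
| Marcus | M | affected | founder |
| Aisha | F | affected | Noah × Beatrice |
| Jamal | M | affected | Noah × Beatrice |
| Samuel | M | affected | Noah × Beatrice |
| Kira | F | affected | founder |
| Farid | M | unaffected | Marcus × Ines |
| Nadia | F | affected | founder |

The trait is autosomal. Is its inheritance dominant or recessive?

dominant

Pavel and Sara are both affected yet have an unaffected child Noah. Under a recessive model two affected parents are homozygous and every child would be affected, so the trait cannot be recessive.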